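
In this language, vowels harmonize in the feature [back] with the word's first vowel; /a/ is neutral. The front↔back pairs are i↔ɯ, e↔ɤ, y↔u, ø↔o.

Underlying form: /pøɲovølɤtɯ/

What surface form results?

/o/ harmonizes with /ø/ ([-back]) → [ø]
/ɤ/ harmonizes with /ø/ ([-back]) → [e]
/ɯ/ harmonizes with /ø/ ([-back]) → [i]

[pøɲøvøleti]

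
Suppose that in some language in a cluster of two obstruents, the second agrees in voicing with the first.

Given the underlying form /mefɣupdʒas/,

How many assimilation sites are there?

2

/ɣ/ after /f/ (voiceless) → [x]
/dʒ/ after /p/ (voiceless) → [tʃ]
2 segments change.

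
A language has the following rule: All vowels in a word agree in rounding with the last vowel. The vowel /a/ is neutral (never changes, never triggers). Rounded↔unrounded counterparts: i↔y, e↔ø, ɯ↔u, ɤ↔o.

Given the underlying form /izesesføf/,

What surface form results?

/i/ harmonizes with /ø/ ([+round]) → [y]
/e/ harmonizes with /ø/ ([+round]) → [ø]
/e/ harmonizes with /ø/ ([+round]) → [ø]

[yzøsøsføf]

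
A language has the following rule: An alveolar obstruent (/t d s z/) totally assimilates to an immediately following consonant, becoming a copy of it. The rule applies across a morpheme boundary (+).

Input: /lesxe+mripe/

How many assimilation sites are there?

1

/s/ before /x/ → [x] (total assimilation)
1 segment changes.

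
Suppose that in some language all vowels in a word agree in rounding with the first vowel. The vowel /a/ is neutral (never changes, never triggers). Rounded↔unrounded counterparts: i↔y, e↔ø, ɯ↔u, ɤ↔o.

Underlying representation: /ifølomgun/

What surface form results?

/ø/ harmonizes with /i/ ([-round]) → [e]
/o/ harmonizes with /i/ ([-round]) → [ɤ]
/u/ harmonizes with /i/ ([-round]) → [ɯ]

[ifelɤmgɯn]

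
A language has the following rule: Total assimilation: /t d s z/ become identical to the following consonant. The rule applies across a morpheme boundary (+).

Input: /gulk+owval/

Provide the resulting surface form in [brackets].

no segment meets the rule's conditions; no change.

[gulk+owval]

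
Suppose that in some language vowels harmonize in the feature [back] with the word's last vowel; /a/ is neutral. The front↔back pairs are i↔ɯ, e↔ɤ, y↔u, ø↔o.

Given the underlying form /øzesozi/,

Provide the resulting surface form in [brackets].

/o/ harmonizes with /i/ ([-back]) → [ø]

[øzesøzi]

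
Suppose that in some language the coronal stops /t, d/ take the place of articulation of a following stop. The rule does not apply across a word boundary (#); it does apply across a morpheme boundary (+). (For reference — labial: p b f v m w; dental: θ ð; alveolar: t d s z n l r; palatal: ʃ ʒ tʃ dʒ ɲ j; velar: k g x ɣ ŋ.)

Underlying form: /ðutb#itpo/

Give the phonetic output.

[ðupb#ippo]

/t/ before /b/ (labial) → [p]
/t/ before /p/ (labial) → [p]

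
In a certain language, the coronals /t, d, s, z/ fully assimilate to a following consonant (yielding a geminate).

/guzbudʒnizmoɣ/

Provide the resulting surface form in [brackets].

/z/ before /b/ → [b] (total assimilation)
/z/ before /m/ → [m] (total assimilation)

[gubbudʒnimmoɣ]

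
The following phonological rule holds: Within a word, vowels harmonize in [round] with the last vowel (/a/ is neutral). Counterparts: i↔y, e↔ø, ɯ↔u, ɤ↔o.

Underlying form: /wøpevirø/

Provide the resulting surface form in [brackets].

/e/ harmonizes with /ø/ ([+round]) → [ø]
/i/ harmonizes with /ø/ ([+round]) → [y]

[wøpøvyrø]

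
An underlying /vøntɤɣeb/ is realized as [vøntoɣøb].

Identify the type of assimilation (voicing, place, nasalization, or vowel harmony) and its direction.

/ɤ/→[o] /e/→[ø].
Vowels agree with the first vowel, so the harmony is progressive.

vowel harmony, progressive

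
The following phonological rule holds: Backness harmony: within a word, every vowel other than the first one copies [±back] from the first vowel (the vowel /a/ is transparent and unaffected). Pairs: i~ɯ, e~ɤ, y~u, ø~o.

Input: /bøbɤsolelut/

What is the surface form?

/ɤ/ harmonizes with /ø/ ([-back]) → [e]
/o/ harmonizes with /ø/ ([-back]) → [ø]
/u/ harmonizes with /ø/ ([-back]) → [y]

[bøbesølelyt]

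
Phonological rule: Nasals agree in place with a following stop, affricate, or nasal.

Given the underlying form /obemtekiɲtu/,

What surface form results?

/m/ before /t/ (alveolar) → [n]
/ɲ/ before /t/ (alveolar) → [n]

[obentekintu]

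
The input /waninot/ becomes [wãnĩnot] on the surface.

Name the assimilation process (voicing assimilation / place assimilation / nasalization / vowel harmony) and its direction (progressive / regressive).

/a/→[ã] /i/→[ĩ].
Each target copies a feature from the following segment, so the direction is regressive.

nasalization, regressive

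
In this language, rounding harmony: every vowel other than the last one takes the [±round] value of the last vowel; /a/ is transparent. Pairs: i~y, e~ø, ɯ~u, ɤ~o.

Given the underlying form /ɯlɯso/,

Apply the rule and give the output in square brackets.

[uluso]

/ɯ/ harmonizes with /o/ ([+round]) → [u]
/ɯ/ harmonizes with /o/ ([+round]) → [u]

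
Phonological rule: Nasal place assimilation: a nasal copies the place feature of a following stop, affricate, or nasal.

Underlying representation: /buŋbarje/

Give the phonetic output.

/ŋ/ before /b/ (labial) → [m]

[bumbarje]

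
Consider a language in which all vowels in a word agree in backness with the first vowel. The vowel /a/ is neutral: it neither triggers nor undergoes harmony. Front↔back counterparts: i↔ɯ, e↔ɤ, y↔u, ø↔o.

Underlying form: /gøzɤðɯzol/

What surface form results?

/ɤ/ harmonizes with /ø/ ([-back]) → [e]
/ɯ/ harmonizes with /ø/ ([-back]) → [i]
/o/ harmonizes with /ø/ ([-back]) → [ø]

[gøzeðizøl]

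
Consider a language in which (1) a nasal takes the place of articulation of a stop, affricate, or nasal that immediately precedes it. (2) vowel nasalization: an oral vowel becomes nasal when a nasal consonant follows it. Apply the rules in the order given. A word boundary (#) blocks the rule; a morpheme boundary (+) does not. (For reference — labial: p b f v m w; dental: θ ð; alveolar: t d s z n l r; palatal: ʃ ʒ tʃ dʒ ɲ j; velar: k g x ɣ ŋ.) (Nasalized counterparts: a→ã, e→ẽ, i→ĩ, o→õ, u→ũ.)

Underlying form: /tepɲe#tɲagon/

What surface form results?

Rule 1: /ɲ/ after /p/ (labial) → [m]
Rule 1: /ɲ/ after /t/ (alveolar) → [n]
After rule 1: tepme#tnagon
Rule 2: /o/ before nasal /n/ → [õ]

[tepme#tnagõn]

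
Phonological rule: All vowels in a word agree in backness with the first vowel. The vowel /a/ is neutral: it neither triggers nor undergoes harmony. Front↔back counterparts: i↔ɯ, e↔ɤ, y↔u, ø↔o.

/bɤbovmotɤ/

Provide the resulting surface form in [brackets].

[bɤbovmotɤ]

no segment meets the rule's conditions; no change.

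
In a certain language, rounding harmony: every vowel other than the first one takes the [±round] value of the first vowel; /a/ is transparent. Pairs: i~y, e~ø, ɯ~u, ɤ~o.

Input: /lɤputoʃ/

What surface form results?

[lɤpɯtɤʃ]

/u/ harmonizes with /ɤ/ ([-round]) → [ɯ]
/o/ harmonizes with /ɤ/ ([-round]) → [ɤ]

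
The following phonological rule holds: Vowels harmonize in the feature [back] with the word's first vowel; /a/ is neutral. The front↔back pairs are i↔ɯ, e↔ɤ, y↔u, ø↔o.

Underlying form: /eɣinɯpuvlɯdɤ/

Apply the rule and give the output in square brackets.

[eɣinipyvlide]

/ɯ/ harmonizes with /e/ ([-back]) → [i]
/u/ harmonizes with /e/ ([-back]) → [y]
/ɯ/ harmonizes with /e/ ([-back]) → [i]
/ɤ/ harmonizes with /e/ ([-back]) → [e]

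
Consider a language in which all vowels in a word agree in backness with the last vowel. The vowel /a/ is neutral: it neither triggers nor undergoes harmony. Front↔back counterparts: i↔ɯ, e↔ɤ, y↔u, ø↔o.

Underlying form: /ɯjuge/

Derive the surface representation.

[ijyge]

/ɯ/ harmonizes with /e/ ([-back]) → [i]
/u/ harmonizes with /e/ ([-back]) → [y]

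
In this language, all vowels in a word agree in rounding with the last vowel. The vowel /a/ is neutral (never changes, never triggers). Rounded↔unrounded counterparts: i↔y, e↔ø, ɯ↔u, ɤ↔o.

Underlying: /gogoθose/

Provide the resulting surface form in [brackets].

[gɤgɤθɤse]

/o/ harmonizes with /e/ ([-round]) → [ɤ]
/o/ harmonizes with /e/ ([-round]) → [ɤ]
/o/ harmonizes with /e/ ([-round]) → [ɤ]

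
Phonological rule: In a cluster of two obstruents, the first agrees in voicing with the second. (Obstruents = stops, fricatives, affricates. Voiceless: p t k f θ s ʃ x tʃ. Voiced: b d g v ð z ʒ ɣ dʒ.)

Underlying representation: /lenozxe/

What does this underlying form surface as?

/z/ before /x/ (voiceless) → [s]

[lenosxe]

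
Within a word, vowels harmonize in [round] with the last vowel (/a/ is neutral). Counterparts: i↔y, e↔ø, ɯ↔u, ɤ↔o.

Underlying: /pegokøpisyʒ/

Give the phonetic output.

[pøgokøpysyʒ]

/e/ harmonizes with /y/ ([+round]) → [ø]
/i/ harmonizes with /y/ ([+round]) → [y]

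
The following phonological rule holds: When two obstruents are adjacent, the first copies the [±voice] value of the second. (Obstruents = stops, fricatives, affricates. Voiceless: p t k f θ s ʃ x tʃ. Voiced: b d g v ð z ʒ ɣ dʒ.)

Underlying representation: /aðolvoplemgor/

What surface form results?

no segment meets the rule's conditions; no change.

[aðolvoplemgor]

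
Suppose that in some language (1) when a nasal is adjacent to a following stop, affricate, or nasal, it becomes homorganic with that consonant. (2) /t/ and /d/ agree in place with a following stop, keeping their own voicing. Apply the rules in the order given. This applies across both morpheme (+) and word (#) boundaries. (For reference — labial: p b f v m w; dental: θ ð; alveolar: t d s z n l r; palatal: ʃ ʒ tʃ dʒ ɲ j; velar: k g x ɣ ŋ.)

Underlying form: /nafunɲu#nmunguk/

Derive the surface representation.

Rule 1: /n/ before /ɲ/ (palatal) → [ɲ]
Rule 1: /n/ before /m/ (labial) → [m]
Rule 1: /n/ before /g/ (velar) → [ŋ]
After rule 1: nafuɲɲu#mmuŋguk
Rule 2: no segment meets the rule's conditions; no change.

[nafuɲɲu#mmuŋguk]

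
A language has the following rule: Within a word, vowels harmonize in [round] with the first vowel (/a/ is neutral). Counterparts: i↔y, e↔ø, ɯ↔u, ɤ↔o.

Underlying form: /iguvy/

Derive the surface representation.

/u/ harmonizes with /i/ ([-round]) → [ɯ]
/y/ harmonizes with /i/ ([-round]) → [i]

[igɯvi]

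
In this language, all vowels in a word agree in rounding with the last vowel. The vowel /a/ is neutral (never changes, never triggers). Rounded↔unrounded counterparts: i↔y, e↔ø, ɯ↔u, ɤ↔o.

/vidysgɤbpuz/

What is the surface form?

/i/ harmonizes with /u/ ([+round]) → [y]
/ɤ/ harmonizes with /u/ ([+round]) → [o]

[vydysgobpuz]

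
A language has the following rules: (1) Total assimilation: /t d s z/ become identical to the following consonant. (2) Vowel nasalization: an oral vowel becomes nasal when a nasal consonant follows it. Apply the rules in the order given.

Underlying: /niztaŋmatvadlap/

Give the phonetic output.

Rule 1: /z/ before /t/ → [t] (total assimilation)
Rule 1: /t/ before /v/ → [v] (total assimilation)
Rule 1: /d/ before /l/ → [l] (total assimilation)
After rule 1: nittaŋmavvallap
Rule 2: /a/ before nasal /ŋ/ → [ã]

[nittãŋmavvallap]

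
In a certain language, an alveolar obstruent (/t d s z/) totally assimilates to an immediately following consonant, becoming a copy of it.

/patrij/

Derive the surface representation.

/t/ before /r/ → [r] (total assimilation)

[parrij]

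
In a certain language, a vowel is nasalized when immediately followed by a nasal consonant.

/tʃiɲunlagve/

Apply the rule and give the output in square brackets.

[tʃĩɲũnlagve]

/i/ before nasal /ɲ/ → [ĩ]
/u/ before nasal /n/ → [ũ]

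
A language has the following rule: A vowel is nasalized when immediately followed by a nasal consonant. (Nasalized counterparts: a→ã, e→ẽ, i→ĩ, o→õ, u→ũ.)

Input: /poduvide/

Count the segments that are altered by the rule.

0

No segment meets the rule's conditions.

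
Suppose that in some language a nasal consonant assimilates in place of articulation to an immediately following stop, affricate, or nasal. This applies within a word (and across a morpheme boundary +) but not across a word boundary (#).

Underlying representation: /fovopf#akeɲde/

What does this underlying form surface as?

[fovopf#akende]

/ɲ/ before /d/ (alveolar) → [n]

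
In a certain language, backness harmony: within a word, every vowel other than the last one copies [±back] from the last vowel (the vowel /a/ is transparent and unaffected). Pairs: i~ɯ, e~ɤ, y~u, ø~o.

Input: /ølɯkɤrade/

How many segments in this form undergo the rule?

/ɯ/ harmonizes with /e/ ([-back]) → [i]
/ɤ/ harmonizes with /e/ ([-back]) → [e]
2 segments change.

2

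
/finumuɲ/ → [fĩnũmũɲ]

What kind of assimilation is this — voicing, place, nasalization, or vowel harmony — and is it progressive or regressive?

/i/→[ĩ] /u/→[ũ] /u/→[ũ].
Each target copies a feature from the following segment, so the direction is regressive.

nasalization, regressive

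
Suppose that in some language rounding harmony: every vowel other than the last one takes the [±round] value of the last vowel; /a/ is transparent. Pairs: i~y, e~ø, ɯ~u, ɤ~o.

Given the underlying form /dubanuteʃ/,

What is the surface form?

/u/ harmonizes with /e/ ([-round]) → [ɯ]
/u/ harmonizes with /e/ ([-round]) → [ɯ]

[dɯbanɯteʃ]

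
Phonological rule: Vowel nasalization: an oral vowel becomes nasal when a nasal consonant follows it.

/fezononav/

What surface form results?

[fezõnõnav]

/o/ before nasal /n/ → [õ]
/o/ before nasal /n/ → [õ]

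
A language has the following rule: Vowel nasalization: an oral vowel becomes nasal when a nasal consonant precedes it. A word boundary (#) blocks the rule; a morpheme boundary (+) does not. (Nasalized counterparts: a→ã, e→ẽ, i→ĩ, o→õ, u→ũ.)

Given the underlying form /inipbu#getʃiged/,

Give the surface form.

[inĩpbu#getʃiged]

/i/ after nasal /n/ → [ĩ]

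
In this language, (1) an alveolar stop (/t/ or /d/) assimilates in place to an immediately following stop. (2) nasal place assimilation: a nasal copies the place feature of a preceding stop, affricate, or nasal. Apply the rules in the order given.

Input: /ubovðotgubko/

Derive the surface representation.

Rule 1: /t/ before /g/ (velar) → [k]
After rule 1: ubovðokgubko
Rule 2: no segment meets the rule's conditions; no change.

[ubovðokgubko]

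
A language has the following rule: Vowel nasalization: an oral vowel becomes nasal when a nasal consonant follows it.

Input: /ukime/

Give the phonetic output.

[ukĩme]

/i/ before nasal /m/ → [ĩ]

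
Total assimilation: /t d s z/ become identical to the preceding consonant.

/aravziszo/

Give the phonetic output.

[aravvisso]

/z/ after /v/ → [v] (total assimilation)
/z/ after /s/ → [s] (total assimilation)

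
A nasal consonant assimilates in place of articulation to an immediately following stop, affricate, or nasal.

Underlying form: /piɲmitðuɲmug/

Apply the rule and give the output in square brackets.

[pimmitðummug]

/ɲ/ before /m/ (labial) → [m]
/ɲ/ before /m/ (labial) → [m]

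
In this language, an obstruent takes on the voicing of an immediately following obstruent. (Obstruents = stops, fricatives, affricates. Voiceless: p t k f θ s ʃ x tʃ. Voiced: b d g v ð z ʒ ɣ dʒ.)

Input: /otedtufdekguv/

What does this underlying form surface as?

/d/ before /t/ (voiceless) → [t]
/f/ before /d/ (voiced) → [v]
/k/ before /g/ (voiced) → [g]

[otettuvdegguv]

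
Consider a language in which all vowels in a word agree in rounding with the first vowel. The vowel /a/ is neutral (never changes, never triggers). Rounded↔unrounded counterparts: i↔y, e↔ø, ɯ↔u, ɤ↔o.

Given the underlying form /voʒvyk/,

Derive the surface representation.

no segment meets the rule's conditions; no change.

[voʒvyk]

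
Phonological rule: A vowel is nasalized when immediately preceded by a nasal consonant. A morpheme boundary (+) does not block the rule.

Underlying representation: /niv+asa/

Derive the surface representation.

[nĩv+asa]

/i/ after nasal /n/ → [ĩ]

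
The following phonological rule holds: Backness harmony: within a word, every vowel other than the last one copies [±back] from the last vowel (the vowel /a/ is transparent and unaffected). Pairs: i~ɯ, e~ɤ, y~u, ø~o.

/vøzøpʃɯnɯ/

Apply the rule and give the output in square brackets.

/ø/ harmonizes with /ɯ/ ([+back]) → [o]
/ø/ harmonizes with /ɯ/ ([+back]) → [o]

[vozopʃɯnɯ]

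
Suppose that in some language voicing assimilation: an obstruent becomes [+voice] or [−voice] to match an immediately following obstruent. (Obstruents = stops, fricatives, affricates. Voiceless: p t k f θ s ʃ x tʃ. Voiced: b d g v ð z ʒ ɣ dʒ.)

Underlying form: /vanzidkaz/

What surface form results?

[vanzitkaz]

/d/ before /k/ (voiceless) → [t]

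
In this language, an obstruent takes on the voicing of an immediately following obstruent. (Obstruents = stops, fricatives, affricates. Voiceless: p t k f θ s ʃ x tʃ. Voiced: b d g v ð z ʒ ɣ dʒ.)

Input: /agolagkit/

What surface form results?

/g/ before /k/ (voiceless) → [k]

[agolakkit]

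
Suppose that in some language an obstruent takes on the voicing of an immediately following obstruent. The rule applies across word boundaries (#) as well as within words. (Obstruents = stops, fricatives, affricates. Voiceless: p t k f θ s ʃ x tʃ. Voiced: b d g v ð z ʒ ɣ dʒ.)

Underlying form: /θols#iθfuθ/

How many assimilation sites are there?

No segment meets the rule's conditions.

0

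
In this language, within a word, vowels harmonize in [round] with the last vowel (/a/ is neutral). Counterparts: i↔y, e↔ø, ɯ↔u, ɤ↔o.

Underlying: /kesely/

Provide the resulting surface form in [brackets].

/e/ harmonizes with /y/ ([+round]) → [ø]
/e/ harmonizes with /y/ ([+round]) → [ø]

[køsøly]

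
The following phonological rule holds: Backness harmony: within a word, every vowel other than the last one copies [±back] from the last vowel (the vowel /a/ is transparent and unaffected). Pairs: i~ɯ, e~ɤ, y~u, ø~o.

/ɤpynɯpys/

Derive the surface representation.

/ɤ/ harmonizes with /y/ ([-back]) → [e]
/ɯ/ harmonizes with /y/ ([-back]) → [i]

[epynipys]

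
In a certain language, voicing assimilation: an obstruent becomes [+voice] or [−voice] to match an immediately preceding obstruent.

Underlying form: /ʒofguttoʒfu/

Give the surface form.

/g/ after /f/ (voiceless) → [k]
/f/ after /ʒ/ (voiced) → [v]

[ʒofkuttoʒvu]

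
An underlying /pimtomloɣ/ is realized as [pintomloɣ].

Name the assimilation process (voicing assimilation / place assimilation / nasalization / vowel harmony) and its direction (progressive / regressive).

/m/→[n].
Each target copies a feature from the following segment, so the direction is regressive.

place assimilation, regressive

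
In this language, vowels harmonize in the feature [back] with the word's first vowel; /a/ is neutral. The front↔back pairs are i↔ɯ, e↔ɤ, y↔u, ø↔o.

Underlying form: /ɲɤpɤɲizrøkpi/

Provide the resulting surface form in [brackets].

/i/ harmonizes with /ɤ/ ([+back]) → [ɯ]
/ø/ harmonizes with /ɤ/ ([+back]) → [o]
/i/ harmonizes with /ɤ/ ([+back]) → [ɯ]

[ɲɤpɤɲɯzrokpɯ]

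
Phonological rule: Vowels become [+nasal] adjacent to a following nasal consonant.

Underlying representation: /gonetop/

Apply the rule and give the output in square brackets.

/o/ before nasal /n/ → [õ]

[gõnetop]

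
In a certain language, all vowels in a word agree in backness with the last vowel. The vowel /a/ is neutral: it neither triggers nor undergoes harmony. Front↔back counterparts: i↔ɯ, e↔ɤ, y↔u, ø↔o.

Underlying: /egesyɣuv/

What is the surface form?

[ɤgɤsuɣuv]

/e/ harmonizes with /u/ ([+back]) → [ɤ]
/e/ harmonizes with /u/ ([+back]) → [ɤ]
/y/ harmonizes with /u/ ([+back]) → [u]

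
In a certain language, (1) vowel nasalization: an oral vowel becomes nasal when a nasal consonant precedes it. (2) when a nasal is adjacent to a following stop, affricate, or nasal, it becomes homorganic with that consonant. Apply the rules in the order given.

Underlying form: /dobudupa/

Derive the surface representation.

Rule 1: no segment meets the rule's conditions; no change.
After rule 1: dobudupa
Rule 2: no segment meets the rule's conditions; no change.

[dobudupa]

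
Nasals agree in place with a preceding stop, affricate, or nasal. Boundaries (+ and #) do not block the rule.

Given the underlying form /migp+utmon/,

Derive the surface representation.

[migp+utnon]

/m/ after /t/ (alveolar) → [n]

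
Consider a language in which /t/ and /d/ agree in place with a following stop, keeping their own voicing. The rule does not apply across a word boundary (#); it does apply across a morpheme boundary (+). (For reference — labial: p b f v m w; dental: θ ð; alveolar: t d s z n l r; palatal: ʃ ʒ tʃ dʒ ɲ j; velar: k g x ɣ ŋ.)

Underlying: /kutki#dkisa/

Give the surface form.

/t/ before /k/ (velar) → [k]
/d/ before /k/ (velar) → [g]

[kukki#gkisa]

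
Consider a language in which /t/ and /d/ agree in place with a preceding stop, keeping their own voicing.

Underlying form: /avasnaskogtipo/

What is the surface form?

/t/ after /g/ (velar) → [k]

[avasnaskogkipo]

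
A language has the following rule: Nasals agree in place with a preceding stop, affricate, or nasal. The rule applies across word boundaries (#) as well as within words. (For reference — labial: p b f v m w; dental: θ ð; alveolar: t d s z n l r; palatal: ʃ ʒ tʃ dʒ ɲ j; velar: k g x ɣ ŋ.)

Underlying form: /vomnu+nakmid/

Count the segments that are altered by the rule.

2

/n/ after /m/ (labial) → [m]
/m/ after /k/ (velar) → [ŋ]
2 segments change.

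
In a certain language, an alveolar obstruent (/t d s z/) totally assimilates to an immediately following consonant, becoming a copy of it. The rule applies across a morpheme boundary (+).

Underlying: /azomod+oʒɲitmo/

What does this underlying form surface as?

/t/ before /m/ → [m] (total assimilation)

[azomod+oʒɲimmo]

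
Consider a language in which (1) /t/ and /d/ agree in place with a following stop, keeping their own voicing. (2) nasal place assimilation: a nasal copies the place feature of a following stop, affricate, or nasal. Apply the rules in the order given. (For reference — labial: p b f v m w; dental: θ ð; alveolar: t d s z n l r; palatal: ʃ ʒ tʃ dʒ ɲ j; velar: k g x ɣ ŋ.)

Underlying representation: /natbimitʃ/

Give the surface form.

[napbimitʃ]

Rule 1: /t/ before /b/ (labial) → [p]
After rule 1: napbimitʃ
Rule 2: no segment meets the rule's conditions; no change.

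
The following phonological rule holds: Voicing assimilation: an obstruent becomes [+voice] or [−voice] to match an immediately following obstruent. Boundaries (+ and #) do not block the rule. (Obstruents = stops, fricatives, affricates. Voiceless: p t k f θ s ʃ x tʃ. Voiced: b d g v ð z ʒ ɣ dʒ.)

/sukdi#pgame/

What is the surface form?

/k/ before /d/ (voiced) → [g]
/p/ before /g/ (voiced) → [b]

[sugdi#bgame]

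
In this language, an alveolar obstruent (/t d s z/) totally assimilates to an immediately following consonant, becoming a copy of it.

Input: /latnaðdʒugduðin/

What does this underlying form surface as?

/t/ before /n/ → [n] (total assimilation)

[lannaðdʒugduðin]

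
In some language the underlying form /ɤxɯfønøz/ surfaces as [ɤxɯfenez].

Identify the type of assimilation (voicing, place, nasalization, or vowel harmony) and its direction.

vowel harmony, progressive

/ø/→[e] /ø/→[e].
Vowels agree with the first vowel, so the harmony is progressive.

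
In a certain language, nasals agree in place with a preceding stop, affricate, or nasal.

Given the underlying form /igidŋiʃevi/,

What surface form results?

[igidniʃevi]

/ŋ/ after /d/ (alveolar) → [n]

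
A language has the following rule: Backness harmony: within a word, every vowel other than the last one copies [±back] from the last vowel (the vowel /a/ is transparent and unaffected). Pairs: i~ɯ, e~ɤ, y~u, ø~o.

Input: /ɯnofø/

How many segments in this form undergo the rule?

2

/ɯ/ harmonizes with /ø/ ([-back]) → [i]
/o/ harmonizes with /ø/ ([-back]) → [ø]
2 segments change.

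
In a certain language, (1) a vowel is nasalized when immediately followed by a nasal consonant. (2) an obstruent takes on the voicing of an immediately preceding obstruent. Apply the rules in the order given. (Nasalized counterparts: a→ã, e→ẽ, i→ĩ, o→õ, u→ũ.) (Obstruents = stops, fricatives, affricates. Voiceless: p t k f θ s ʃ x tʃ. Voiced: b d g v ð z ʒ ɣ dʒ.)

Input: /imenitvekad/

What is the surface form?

Rule 1: /i/ before nasal /m/ → [ĩ]
Rule 1: /e/ before nasal /n/ → [ẽ]
After rule 1: ĩmẽnitvekad
Rule 2: /v/ after /t/ (voiceless) → [f]

[ĩmẽnitfekad]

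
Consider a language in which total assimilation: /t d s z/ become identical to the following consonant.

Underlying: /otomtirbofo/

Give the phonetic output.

no segment meets the rule's conditions; no change.

[otomtirbofo]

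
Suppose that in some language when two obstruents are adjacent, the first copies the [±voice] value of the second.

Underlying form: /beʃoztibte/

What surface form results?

[beʃostipte]

/z/ before /t/ (voiceless) → [s]
/b/ before /t/ (voiceless) → [p]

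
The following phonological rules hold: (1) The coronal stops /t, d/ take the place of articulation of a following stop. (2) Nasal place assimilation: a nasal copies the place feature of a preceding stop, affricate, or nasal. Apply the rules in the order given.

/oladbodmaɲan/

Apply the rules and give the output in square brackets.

[olabbodnaɲan]

Rule 1: /d/ before /b/ (labial) → [b]
After rule 1: olabbodmaɲan
Rule 2: /m/ after /d/ (alveolar) → [n]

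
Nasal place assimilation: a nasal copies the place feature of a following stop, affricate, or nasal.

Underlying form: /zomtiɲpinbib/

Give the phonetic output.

/m/ before /t/ (alveolar) → [n]
/ɲ/ before /p/ (labial) → [m]
/n/ before /b/ (labial) → [m]

[zontimpimbib]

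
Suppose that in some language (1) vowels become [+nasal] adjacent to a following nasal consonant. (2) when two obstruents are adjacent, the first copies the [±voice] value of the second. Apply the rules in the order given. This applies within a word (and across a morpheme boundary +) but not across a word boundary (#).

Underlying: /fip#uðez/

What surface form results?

[fip#uðez]

Rule 1: no segment meets the rule's conditions; no change.
After rule 1: fip#uðez
Rule 2: no segment meets the rule's conditions; no change.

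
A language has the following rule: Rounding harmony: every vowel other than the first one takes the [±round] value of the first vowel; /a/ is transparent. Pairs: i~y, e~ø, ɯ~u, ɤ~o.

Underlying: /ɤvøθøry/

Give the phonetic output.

/ø/ harmonizes with /ɤ/ ([-round]) → [e]
/ø/ harmonizes with /ɤ/ ([-round]) → [e]
/y/ harmonizes with /ɤ/ ([-round]) → [i]

[ɤveθeri]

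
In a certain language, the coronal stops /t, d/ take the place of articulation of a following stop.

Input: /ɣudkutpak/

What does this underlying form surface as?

[ɣugkuppak]

/d/ before /k/ (velar) → [g]
/t/ before /p/ (labial) → [p]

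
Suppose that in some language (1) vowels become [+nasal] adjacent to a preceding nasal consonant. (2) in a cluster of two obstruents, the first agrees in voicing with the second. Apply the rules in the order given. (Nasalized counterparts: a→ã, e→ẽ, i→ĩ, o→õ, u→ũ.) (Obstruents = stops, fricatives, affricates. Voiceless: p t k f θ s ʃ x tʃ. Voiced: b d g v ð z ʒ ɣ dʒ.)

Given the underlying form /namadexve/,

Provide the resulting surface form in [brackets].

Rule 1: /a/ after nasal /n/ → [ã]
Rule 1: /a/ after nasal /m/ → [ã]
After rule 1: nãmãdexve
Rule 2: /x/ before /v/ (voiced) → [ɣ]

[nãmãdeɣve]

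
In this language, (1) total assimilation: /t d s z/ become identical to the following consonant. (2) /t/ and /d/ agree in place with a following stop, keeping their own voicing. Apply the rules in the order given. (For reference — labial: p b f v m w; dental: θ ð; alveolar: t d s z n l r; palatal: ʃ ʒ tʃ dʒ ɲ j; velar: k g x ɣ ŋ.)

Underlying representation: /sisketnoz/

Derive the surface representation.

[sikkennoz]

Rule 1: /s/ before /k/ → [k] (total assimilation)
Rule 1: /t/ before /n/ → [n] (total assimilation)
After rule 1: sikkennoz
Rule 2: no segment meets the rule's conditions; no change.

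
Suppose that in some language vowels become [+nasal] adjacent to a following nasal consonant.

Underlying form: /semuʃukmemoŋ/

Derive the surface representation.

/e/ before nasal /m/ → [ẽ]
/e/ before nasal /m/ → [ẽ]
/o/ before nasal /ŋ/ → [õ]

[sẽmuʃukmẽmõŋ]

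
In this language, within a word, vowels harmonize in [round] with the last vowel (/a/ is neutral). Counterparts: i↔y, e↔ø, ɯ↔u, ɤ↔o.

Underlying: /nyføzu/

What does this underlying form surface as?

[nyføzu]

no segment meets the rule's conditions; no change.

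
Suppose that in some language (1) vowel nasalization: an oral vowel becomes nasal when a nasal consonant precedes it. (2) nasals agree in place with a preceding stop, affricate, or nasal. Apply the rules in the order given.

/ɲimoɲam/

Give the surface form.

Rule 1: /i/ after nasal /ɲ/ → [ĩ]
Rule 1: /o/ after nasal /m/ → [õ]
Rule 1: /a/ after nasal /ɲ/ → [ã]
After rule 1: ɲĩmõɲãm
Rule 2: no segment meets the rule's conditions; no change.

[ɲĩmõɲãm]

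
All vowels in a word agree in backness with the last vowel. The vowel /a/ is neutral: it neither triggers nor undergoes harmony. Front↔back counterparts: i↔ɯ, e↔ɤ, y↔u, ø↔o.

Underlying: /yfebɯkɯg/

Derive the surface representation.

[ufɤbɯkɯg]

/y/ harmonizes with /ɯ/ ([+back]) → [u]
/e/ harmonizes with /ɯ/ ([+back]) → [ɤ]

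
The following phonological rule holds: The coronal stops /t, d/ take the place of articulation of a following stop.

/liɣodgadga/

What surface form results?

/d/ before /g/ (velar) → [g]
/d/ before /g/ (velar) → [g]

[liɣoggagga]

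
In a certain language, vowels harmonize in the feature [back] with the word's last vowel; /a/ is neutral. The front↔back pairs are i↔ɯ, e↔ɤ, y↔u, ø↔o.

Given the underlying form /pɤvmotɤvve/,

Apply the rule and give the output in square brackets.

/ɤ/ harmonizes with /e/ ([-back]) → [e]
/o/ harmonizes with /e/ ([-back]) → [ø]
/ɤ/ harmonizes with /e/ ([-back]) → [e]

[pevmøtevve]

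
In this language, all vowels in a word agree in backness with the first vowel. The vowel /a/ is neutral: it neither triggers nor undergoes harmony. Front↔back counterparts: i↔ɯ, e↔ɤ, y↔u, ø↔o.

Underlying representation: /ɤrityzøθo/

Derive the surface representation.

[ɤrɯtuzoθo]

/i/ harmonizes with /ɤ/ ([+back]) → [ɯ]
/y/ harmonizes with /ɤ/ ([+back]) → [u]
/ø/ harmonizes with /ɤ/ ([+back]) → [o]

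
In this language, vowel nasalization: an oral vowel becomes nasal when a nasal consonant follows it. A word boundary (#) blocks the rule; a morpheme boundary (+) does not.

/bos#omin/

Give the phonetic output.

[bos#õmĩn]

/o/ before nasal /m/ → [õ]
/i/ before nasal /n/ → [ĩ]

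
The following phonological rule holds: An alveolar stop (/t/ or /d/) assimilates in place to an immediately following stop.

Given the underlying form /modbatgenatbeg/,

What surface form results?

/d/ before /b/ (labial) → [b]
/t/ before /g/ (velar) → [k]
/t/ before /b/ (labial) → [p]

[mobbakgenapbeg]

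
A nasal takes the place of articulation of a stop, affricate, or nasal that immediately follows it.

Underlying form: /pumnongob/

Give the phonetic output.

/m/ before /n/ (alveolar) → [n]
/n/ before /g/ (velar) → [ŋ]

[punnoŋgob]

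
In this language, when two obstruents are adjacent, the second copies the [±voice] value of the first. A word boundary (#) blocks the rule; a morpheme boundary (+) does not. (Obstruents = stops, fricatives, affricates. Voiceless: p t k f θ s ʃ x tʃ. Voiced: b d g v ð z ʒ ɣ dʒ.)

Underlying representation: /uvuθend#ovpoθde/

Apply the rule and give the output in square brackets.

[uvuθend#ovboθte]

/p/ after /v/ (voiced) → [b]
/d/ after /θ/ (voiceless) → [t]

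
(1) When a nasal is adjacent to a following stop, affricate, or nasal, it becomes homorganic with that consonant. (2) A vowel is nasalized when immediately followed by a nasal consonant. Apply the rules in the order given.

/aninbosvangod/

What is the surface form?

Rule 1: /n/ before /b/ (labial) → [m]
Rule 1: /n/ before /g/ (velar) → [ŋ]
After rule 1: animbosvaŋgod
Rule 2: /a/ before nasal /n/ → [ã]
Rule 2: /i/ before nasal /m/ → [ĩ]
Rule 2: /a/ before nasal /ŋ/ → [ã]

[ãnĩmbosvãŋgod]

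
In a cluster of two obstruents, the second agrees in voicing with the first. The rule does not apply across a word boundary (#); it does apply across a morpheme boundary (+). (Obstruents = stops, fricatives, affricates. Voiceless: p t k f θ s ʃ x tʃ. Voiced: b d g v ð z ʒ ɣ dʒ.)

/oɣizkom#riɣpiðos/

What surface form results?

[oɣizgom#riɣbiðos]

/k/ after /z/ (voiced) → [g]
/p/ after /ɣ/ (voiced) → [b]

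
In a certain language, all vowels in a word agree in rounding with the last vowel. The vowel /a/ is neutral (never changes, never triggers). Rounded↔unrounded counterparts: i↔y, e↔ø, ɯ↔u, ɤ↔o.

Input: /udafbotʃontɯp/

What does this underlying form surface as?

/u/ harmonizes with /ɯ/ ([-round]) → [ɯ]
/o/ harmonizes with /ɯ/ ([-round]) → [ɤ]
/o/ harmonizes with /ɯ/ ([-round]) → [ɤ]

[ɯdafbɤtʃɤntɯp]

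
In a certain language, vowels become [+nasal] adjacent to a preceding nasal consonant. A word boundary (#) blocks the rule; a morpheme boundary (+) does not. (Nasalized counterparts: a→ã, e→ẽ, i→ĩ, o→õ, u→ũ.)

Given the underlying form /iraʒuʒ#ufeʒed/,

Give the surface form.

no segment meets the rule's conditions; no change.

[iraʒuʒ#ufeʒed]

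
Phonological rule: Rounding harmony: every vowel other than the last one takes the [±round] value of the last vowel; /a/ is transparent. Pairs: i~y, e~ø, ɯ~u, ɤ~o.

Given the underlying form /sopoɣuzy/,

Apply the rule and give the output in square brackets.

[sopoɣuzy]

no segment meets the rule's conditions; no change.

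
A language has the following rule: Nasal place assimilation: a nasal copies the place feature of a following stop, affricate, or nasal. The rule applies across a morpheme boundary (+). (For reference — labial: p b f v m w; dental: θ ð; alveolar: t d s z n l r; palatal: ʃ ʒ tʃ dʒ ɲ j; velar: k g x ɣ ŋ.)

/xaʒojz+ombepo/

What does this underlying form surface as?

no segment meets the rule's conditions; no change.

[xaʒojz+ombepo]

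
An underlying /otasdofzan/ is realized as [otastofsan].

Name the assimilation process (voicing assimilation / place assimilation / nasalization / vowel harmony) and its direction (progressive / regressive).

/d/→[t] /z/→[s].
Each target copies a feature from the preceding segment, so the direction is progressive.

voicing assimilation, progressive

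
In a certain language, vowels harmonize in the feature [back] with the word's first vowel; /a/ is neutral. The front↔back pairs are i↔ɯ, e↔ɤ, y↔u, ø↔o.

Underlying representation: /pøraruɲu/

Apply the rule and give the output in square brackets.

/u/ harmonizes with /ø/ ([-back]) → [y]
/u/ harmonizes with /ø/ ([-back]) → [y]

[pøraryɲy]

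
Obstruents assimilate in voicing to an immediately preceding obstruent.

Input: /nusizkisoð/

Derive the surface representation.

[nusizgisoð]

/k/ after /z/ (voiced) → [g]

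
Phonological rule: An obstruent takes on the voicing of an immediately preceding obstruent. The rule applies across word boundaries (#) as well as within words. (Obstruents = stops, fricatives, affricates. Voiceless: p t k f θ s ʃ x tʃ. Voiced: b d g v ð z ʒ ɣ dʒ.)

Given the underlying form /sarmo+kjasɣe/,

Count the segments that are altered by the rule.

1

/ɣ/ after /s/ (voiceless) → [x]
1 segment changes.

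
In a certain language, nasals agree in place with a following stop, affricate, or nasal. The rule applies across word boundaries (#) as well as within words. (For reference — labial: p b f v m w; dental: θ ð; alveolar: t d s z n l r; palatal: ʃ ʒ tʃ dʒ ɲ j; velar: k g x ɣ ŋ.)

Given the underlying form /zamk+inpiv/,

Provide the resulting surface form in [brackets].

[zaŋk+impiv]

/m/ before /k/ (velar) → [ŋ]
/n/ before /p/ (labial) → [m]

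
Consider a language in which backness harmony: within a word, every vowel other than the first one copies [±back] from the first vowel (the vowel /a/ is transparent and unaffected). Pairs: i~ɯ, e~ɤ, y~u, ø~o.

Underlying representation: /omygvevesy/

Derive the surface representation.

[omugvɤvɤsu]

/y/ harmonizes with /o/ ([+back]) → [u]
/e/ harmonizes with /o/ ([+back]) → [ɤ]
/e/ harmonizes with /o/ ([+back]) → [ɤ]
/y/ harmonizes with /o/ ([+back]) → [u]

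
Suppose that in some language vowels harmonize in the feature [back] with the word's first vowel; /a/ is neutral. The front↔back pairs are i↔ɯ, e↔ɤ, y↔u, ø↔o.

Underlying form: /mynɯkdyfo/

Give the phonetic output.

[mynikdyfø]

/ɯ/ harmonizes with /y/ ([-back]) → [i]
/o/ harmonizes with /y/ ([-back]) → [ø]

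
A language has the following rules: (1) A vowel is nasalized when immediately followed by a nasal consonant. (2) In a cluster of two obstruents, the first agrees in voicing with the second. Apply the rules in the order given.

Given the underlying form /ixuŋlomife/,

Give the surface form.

Rule 1: /u/ before nasal /ŋ/ → [ũ]
Rule 1: /o/ before nasal /m/ → [õ]
After rule 1: ixũŋlõmife
Rule 2: no segment meets the rule's conditions; no change.

[ixũŋlõmife]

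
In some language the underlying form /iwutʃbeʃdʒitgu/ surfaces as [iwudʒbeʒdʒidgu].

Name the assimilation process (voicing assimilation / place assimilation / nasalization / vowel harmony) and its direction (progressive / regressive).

/tʃ/→[dʒ] /ʃ/→[ʒ] /t/→[d].
Each target copies a feature from the following segment, so the direction is regressive.

voicing assimilation, regressive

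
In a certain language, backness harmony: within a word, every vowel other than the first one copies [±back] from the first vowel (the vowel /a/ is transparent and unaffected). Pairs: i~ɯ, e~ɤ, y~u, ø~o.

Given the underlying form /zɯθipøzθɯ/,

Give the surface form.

[zɯθɯpozθɯ]

/i/ harmonizes with /ɯ/ ([+back]) → [ɯ]
/ø/ harmonizes with /ɯ/ ([+back]) → [o]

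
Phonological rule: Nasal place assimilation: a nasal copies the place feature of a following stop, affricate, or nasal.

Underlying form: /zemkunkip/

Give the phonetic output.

[zeŋkuŋkip]

/m/ before /k/ (velar) → [ŋ]
/n/ before /k/ (velar) → [ŋ]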